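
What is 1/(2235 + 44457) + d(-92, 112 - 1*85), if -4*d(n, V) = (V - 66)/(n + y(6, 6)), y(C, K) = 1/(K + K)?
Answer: -5461861/51501276 ≈ -0.10605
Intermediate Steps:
y(C, K) = 1/(2*K)
d(n, V) = -(-66 + V)/(4*(1/12 + n)) (d(n, V) = -(V - 66)/(4*(n + (½)/6)) = -(-66 + V)/(4*(n + (½)*(⅙))) = -(-66 + V)/(4*(n + 1/12)) = -(-66 + V)/(4*(1/12 + n)))
1/(2235 + 44457) + d(-92, 112 - 1*85) = 1/(2235 + 44457) + 3*(66 - (112 - 1*85))/(1 + 12*(-92)) = 1/46692 + 3*(66 - (112 - 85))/(1 - 1104) = 1/46692 + 3*(66 - 1*27)/(-1103) = 1/46692 + 3*(-1/1103)*(66 - 27) = 1/46692 + 3*(-1/1103)*39 = 1/46692 - 117/1103 = -5461861/51501276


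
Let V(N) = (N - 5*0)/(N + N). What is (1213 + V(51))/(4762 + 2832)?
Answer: 2427/15188 ≈ 0.15980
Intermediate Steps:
V(N) = 1/2 (V(N) = (N + 0)/((2*N)) = N*(1/(2*N)) = 1/2)
(1213 + V(51))/(4762 + 2832) = (1213 + 1/2)/(4762 + 2832) = (2427/2)/7594 = (2427/2)*(1/7594) = 2427/15188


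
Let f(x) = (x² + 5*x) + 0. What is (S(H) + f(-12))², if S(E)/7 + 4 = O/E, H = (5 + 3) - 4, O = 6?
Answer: 17689/4 ≈ 4422.3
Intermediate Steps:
H = 4 (H = 8 - 4 = 4)
f(x) = x² + 5*x
S(E) = -28 + 42/E (S(E) = -28 + 7*(6/E) = -28 + 42/E)
(S(H) + f(-12))² = ((-28 + 42/4) - 12*(5 - 12))² = ((-28 + 42*(¼)) - 12*(-7))² = ((-28 + 21/2) + 84)² = (-35/2 + 84)² = (133/2)² = 17689/4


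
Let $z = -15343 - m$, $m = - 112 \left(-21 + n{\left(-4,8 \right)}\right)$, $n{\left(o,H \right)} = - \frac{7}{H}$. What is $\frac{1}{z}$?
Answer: $- \frac{1}{17793} \approx -5.6202 \cdot 10^{-5}$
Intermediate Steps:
$m = 2450$ ($m = - 112 \left(-21 - \frac{7}{8}\right) = \left(-112\right) \left(- \frac{175}{8}\right) = 2450$)
$z = -17793$ ($z = -15343 - 2450 = -17793$)
$\frac{1}{z} = \frac{1}{-17793} = - \frac{1}{17793}$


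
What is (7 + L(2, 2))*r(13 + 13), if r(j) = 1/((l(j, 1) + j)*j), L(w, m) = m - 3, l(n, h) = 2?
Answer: 3/364 ≈ 0.0082418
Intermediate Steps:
L(w, m) = -3 + m
r(j) = 1/(j*(2 + j)) (r(j) = 1/((2 + j)*j) = 1/(j*(2 + j)))
(7 + L(2, 2))*r(13 + 13) = (7 + (-3 + 2))*(1/((13 + 13)*(2 + (13 + 13)))) = (7 - 1)*(1/(26*(2 + 26))) = 6*((1/26)/28) = 6*((1/26)*(1/28)) = 6*(1/728) = 3/364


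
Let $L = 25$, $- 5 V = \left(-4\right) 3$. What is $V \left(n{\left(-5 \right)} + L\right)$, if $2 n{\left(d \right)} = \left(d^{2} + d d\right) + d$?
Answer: $114$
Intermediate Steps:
$n{\left(d \right)} = d^{2} + \frac{d}{2}$ ($n{\left(d \right)} = \frac{\left(d^{2} + d d\right) + d}{2} = \frac{\left(d^{2} + d^{2}\right) + d}{2} = \frac{2 d^{2} + d}{2} = \frac{d + 2 d^{2}}{2} = d^{2} + \frac{d}{2}$)
$V = \frac{12}{5}$ ($V = - \frac{\left(-4\right) 3}{5} = \left(- \frac{1}{5}\right) \left(-12\right) = \frac{12}{5} \approx 2.4$)
$V \left(n{\left(-5 \right)} + L\right) = \frac{12 \left(- 5 \left(\frac{1}{2} - 5\right) + 25\right)}{5} = \frac{12 \left(\left(-5\right) \left(- \frac{9}{2}\right) + 25\right)}{5} = \frac{12 \left(\frac{45}{2} + 25\right)}{5} = \frac{12}{5} \cdot \frac{95}{2} = 114$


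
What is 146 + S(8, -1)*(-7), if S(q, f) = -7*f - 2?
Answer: 111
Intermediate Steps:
S(q, f) = -2 - 7*f
146 + S(8, -1)*(-7) = 146 + (-2 - 7*(-1))*(-7) = 146 + (-2 + 7)*(-7) = 146 + 5*(-7) = 146 - 35 = 111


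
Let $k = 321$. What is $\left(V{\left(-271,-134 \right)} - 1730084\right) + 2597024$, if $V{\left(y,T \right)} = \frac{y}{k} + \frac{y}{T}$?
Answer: $\frac{37290607837}{43014} \approx 8.6694 \cdot 10^{5}$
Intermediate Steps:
$V{\left(y,T \right)} = \frac{y}{321} + \frac{y}{T}$
$\left(V{\left(-271,-134 \right)} - 1730084\right) + 2597024 = \left(\left(\frac{1}{321} \left(-271\right) - \frac{271}{-134}\right) - 1730084\right) + 2597024 = \left(\left(- \frac{271}{321} - - \frac{271}{134}\right) - 1730084\right) + 2597024 = \left(\left(- \frac{271}{321} + \frac{271}{134}\right) - 1730084\right) + 2597024 = \left(\frac{50677}{43014} - 1730084\right) + 2597024 = - \frac{74417782499}{43014} + 2597024 = \frac{37290607837}{43014}$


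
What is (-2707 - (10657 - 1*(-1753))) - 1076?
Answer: -16193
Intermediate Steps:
(-2707 - (10657 - 1*(-1753))) - 1076 = (-2707 - (10657 + 1753)) - 1076 = (-2707 - 1*12410) - 1076 = (-2707 - 12410) - 1076 = -15117 - 1076 = -16193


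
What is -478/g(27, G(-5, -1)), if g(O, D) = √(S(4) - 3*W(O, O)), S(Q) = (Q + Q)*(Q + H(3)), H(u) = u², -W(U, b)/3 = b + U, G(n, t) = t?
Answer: -239*√590/295 ≈ -19.679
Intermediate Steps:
W(U, b) = -3*U - 3*b (W(U, b) = -3*(b + U) = -3*(U + b) = -3*U - 3*b)
S(Q) = 2*Q*(9 + Q) (S(Q) = (Q + Q)*(Q + 3²) = (2*Q)*(Q + 9) = (2*Q)*(9 + Q) = 2*Q*(9 + Q))
g(O, D) = √(104 + 18*O) (g(O, D) = √(2*4*(9 + 4) - 3*(-3*O - 3*O)) = √(2*4*13 - (-18)*O) = √(104 + 18*O))
-478/g(27, G(-5, -1)) = -478/√(104 + 18*27) = -478/√(104 + 486) = -478*√590/590 = -239*√590/295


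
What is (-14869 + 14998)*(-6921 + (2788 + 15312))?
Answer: 1442091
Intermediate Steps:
(-14869 + 14998)*(-6921 + (2788 + 15312)) = 129*(-6921 + 18100) = 129*11179 = 1442091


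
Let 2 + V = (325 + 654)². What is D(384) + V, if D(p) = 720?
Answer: 959159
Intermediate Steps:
V = 958439 (V = -2 + (325 + 654)² = -2 + 979² = -2 + 958441 = 958439)
D(384) + V = 720 + 958439 = 959159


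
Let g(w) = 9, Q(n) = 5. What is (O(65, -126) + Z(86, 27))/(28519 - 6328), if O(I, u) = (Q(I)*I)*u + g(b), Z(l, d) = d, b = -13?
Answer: -13638/7397 ≈ -1.8437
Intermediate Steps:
O(I, u) = 9 + 5*I*u (O(I, u) = (5*I)*u + 9 = 5*I*u + 9 = 9 + 5*I*u)
(O(65, -126) + Z(86, 27))/(28519 - 6328) = ((9 + 5*65*(-126)) + 27)/(28519 - 6328) = ((9 - 40950) + 27)/22191 = (-40941 + 27)*(1/22191) = -40914*1/22191 = -13638/7397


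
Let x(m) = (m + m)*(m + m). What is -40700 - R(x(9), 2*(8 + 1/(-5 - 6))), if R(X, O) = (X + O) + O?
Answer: -451612/11 ≈ -41056.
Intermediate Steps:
x(m) = 4*m² (x(m) = (2*m)*(2*m) = 4*m²)
R(X, O) = X + 2*O (R(X, O) = (O + X) + O = X + 2*O)
-40700 - R(x(9), 2*(8 + 1/(-5 - 6))) = -40700 - (4*9² + 2*(2*(8 + 1/(-5 - 6)))) = -40700 - (4*81 + 2*(2*(8 + 1/(-11)))) = -40700 - (324 + 2*(2*(8 - 1/11))) = -40700 - (324 + 2*(2*(87/11))) = -40700 - (324 + 2*(174/11)) = -40700 - (324 + 348/11) = -40700 - 1*3912/11 = -40700 - 3912/11 = -451612/11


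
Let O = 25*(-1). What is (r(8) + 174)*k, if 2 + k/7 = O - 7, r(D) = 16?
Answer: -45220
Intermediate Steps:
O = -25
k = -238 (k = -14 + 7*(-25 - 7) = -14 + 7*(-32) = -14 - 224 = -238)
(r(8) + 174)*k = (16 + 174)*(-238) = 190*(-238) = -45220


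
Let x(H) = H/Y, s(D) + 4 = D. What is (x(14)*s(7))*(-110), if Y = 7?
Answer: -660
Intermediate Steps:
s(D) = -4 + D
x(H) = H/7
(x(14)*s(7))*(-110) = (((⅐)*14)*(-4 + 7))*(-110) = (2*3)*(-110) = 6*(-110) = -660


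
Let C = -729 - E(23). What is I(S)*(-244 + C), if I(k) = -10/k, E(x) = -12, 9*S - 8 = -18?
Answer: -8649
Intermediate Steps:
S = -10/9 (S = 8/9 + (⅑)*(-18) = 8/9 - 2 = -10/9 ≈ -1.1111)
C = -717 (C = -729 - 1*(-12) = -729 + 12 = -717)
I(S)*(-244 + C) = (-10/(-10/9))*(-244 - 717) = -10*(-9/10)*(-961) = 9*(-961) = -8649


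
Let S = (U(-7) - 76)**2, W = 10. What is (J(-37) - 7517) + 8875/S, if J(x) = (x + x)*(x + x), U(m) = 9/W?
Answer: -1150238541/564001 ≈ -2039.4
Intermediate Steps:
U(m) = 9/10
S = 564001/100 (S = (9/10 - 76)**2 = (-751/10)**2 = 564001/100 ≈ 5640.0)
J(x) = 4*x**2 (J(x) = (2*x)*(2*x) = 4*x**2)
(J(-37) - 7517) + 8875/S = (4*(-37)**2 - 7517) + 8875/(564001/100) = (4*1369 - 7517) + 8875*(100/564001) = (5476 - 7517) + 887500/564001 = -2041 + 887500/564001 = -1150238541/564001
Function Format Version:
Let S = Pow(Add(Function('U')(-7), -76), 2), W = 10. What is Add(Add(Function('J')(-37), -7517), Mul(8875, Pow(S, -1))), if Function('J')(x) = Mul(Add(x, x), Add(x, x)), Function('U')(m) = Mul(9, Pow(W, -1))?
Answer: Rational(-1150238541, 564001) ≈ -2039.4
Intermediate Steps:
Function('U')(m) = Rational(9, 10) (Function('U')(m) = Mul(9, Pow(10, -1)) = Mul(9, Rational(1, 10)) = Rational(9, 10))
S = Rational(564001, 100) (S = Pow(Add(Rational(9, 10), -76), 2) = Pow(Rational(-751, 10), 2) = Rational(564001, 100) ≈ 5640.0)
Function('J')(x) = Mul(4, Pow(x, 2)) (Function('J')(x) = Mul(Mul(2, x), Mul(2, x)) = Mul(4, Pow(x, 2)))
Add(Add(Function('J')(-37), -7517), Mul(8875, Pow(S, -1))) = Add(Add(Mul(4, Pow(-37, 2)), -7517), Mul(8875, Pow(Rational(564001, 100), -1))) = Add(Add(Mul(4, 1369), -7517), Mul(8875, Rational(100, 564001))) = Add(Add(5476, -7517), Rational(887500, 564001)) = Add(-2041, Rational(887500, 564001)) = Rational(-1150238541, 564001)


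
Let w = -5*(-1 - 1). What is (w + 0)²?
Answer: 100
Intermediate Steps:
w = 10 (w = -5*(-2) = 10)
(w + 0)² = (10 + 0)² = 10² = 100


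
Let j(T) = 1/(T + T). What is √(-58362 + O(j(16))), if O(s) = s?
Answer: I*√3735166/8 ≈ 241.58*I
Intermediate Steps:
j(T) = 1/(2*T)
√(-58362 + O(j(16))) = √(-58362 + (½)/16) = √(-58362 + (½)*(1/16)) = √(-58362 + 1/32) = √(-1867583/32) = I*√3735166/8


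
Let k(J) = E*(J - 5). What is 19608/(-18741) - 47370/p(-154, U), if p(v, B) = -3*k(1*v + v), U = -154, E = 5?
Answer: -21773794/1955311 ≈ -11.136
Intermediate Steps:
k(J) = -25 + 5*J (k(J) = 5*(J - 5) = 5*(-5 + J) = -25 + 5*J)
p(v, B) = 75 - 30*v (p(v, B) = -3*(-25 + 5*(1*v + v)) = -3*(-25 + 5*(v + v)) = -3*(-25 + 5*(2*v)) = -3*(-25 + 10*v) = 75 - 30*v)
19608/(-18741) - 47370/p(-154, U) = 19608/(-18741) - 47370/(75 - 30*(-154)) = 19608*(-1/18741) - 47370/(75 + 4620) = -6536/6247 - 47370/4695 = -6536/6247 - 47370*1/4695 = -6536/6247 - 3158/313 = -21773794/1955311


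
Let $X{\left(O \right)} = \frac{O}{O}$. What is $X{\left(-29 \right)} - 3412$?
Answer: $-3411$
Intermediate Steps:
$X{\left(O \right)} = 1$
$X{\left(-29 \right)} - 3412 = 1 - 3412 = -3411$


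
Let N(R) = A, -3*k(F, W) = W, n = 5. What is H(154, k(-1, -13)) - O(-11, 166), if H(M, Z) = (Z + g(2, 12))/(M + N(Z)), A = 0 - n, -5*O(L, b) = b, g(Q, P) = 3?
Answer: 74312/2235 ≈ 33.249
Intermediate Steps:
O(L, b) = -b/5
A = -5 (A = 0 - 1*5 = 0 - 5 = -5)
k(F, W) = -W/3
N(R) = -5
H(M, Z) = (3 + Z)/(-5 + M) (H(M, Z) = (Z + 3)/(M - 5) = (3 + Z)/(-5 + M))
H(154, k(-1, -13)) - O(-11, 166) = (3 - ⅓*(-13))/(-5 + 154) - (-1)*166/5 = (3 + 13/3)/149 - 1*(-166/5) = (1/149)*(22/3) + 166/5 = 22/447 + 166/5 = 74312/2235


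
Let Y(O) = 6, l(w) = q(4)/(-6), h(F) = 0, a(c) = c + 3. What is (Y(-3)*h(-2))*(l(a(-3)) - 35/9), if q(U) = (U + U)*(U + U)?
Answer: 0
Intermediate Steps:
q(U) = 4*U**2 (q(U) = (2*U)*(2*U) = 4*U**2)
a(c) = 3 + c
l(w) = -32/3 (l(w) = (4*4**2)/(-6) = (4*16)*(-1/6) = 64*(-1/6) = -32/3)
(Y(-3)*h(-2))*(l(a(-3)) - 35/9) = (6*0)*(-32/3 - 35/9) = 0*(-32/3 - 35/9) = 0*(-131/9) = 0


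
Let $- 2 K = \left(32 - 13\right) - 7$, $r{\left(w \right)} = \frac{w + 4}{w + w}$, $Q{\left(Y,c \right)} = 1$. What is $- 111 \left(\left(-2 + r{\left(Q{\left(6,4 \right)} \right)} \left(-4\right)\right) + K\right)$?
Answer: $1998$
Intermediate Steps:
$r{\left(w \right)} = \frac{4 + w}{2 w}$
$K = -6$ ($K = - \frac{\left(32 - 13\right) - 7}{2} = - \frac{19 - 7}{2} = \left(- \frac{1}{2}\right) 12 = -6$)
$- 111 \left(\left(-2 + r{\left(Q{\left(6,4 \right)} \right)} \left(-4\right)\right) + K\right) = - 111 \left(\left(-2 + \frac{4 + 1}{2 \cdot 1} \left(-4\right)\right) - 6\right) = - 111 \left(\left(-2 + \frac{1}{2} \cdot 1 \cdot 5 \left(-4\right)\right) - 6\right) = - 111 \left(\left(-2 + \frac{5}{2} \left(-4\right)\right) - 6\right) = - 111 \left(\left(-2 - 10\right) - 6\right) = - 111 \left(-12 - 6\right) = \left(-111\right) \left(-18\right) = 1998$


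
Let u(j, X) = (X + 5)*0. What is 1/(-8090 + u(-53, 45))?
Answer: -1/8090 ≈ -0.00012361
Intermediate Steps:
u(j, X) = 0 (u(j, X) = (5 + X)*0 = 0)
1/(-8090 + u(-53, 45)) = 1/(-8090 + 0) = 1/(-8090) = -1/8090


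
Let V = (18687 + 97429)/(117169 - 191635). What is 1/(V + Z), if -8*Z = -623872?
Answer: 5319/414788602 ≈ 1.2823e-5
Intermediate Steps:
Z = 77984 (Z = -⅛*(-623872) = 77984)
V = -8294/5319 (V = 116116/(-74466) = 116116*(-1/74466) = -8294/5319 ≈ -1.5593)
1/(V + Z) = 1/(-8294/5319 + 77984) = 1/(414788602/5319) = 5319/414788602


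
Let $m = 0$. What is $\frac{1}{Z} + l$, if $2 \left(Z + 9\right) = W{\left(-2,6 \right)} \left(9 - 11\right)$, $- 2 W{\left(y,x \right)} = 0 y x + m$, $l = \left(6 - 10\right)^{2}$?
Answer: $\frac{143}{9} \approx 15.889$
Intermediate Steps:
$l = 16$ ($l = \left(-4\right)^{2} = 16$)
$W{\left(y,x \right)} = 0$ ($W{\left(y,x \right)} = - \frac{0 y x + 0}{2} = - \frac{0 x + 0}{2} = - \frac{0 + 0}{2} = \left(- \frac{1}{2}\right) 0 = 0$)
$Z = -9$ ($Z = -9 + \frac{0 \left(9 - 11\right)}{2} = -9 + \frac{0 \left(-2\right)}{2} = -9 + \frac{1}{2} \cdot 0 = -9 + 0 = -9$)
$\frac{1}{Z} + l = \frac{1}{-9} + 16 = - \frac{1}{9} + 16 = \frac{143}{9}$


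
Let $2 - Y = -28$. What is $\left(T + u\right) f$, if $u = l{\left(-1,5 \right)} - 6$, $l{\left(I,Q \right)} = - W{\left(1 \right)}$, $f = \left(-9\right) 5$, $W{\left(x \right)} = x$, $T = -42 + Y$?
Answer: $855$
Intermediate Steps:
$Y = 30$ ($Y = 2 - -28 = 2 + 28 = 30$)
$T = -12$ ($T = -42 + 30 = -12$)
$f = -45$
$l{\left(I,Q \right)} = -1$ ($l{\left(I,Q \right)} = \left(-1\right) 1 = -1$)
$u = -7$ ($u = -1 - 6 = -7$)
$\left(T + u\right) f = \left(-12 - 7\right) \left(-45\right) = \left(-19\right) \left(-45\right) = 855$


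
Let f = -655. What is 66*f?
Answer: -43230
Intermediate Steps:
66*f = 66*(-655) = -43230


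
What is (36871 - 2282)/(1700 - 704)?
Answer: 34589/996 ≈ 34.728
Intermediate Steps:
(36871 - 2282)/(1700 - 704) = 34589/996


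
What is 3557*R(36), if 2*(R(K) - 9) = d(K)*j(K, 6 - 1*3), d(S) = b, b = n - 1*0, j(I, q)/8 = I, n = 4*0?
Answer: 32013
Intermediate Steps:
n = 0
j(I, q) = 8*I
b = 0 (b = 0 - 1*0 = 0 + 0 = 0)
d(S) = 0
R(K) = 9 (R(K) = 9 + (0*(8*K))/2 = 9 + (1/2)*0 = 9 + 0 = 9)
3557*R(36) = 3557*9 = 32013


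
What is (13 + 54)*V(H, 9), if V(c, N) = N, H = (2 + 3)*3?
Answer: 603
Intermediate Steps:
H = 15 (H = 5*3 = 15)
(13 + 54)*V(H, 9) = (13 + 54)*9 = 67*9 = 603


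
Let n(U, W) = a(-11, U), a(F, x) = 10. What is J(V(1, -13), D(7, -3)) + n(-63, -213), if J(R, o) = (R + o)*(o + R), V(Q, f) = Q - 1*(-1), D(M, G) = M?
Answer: 91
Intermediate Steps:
V(Q, f) = 1 + Q (V(Q, f) = Q + 1 = 1 + Q)
J(R, o) = (R + o)**2 (J(R, o) = (R + o)*(R + o) = (R + o)**2)
n(U, W) = 10
J(V(1, -13), D(7, -3)) + n(-63, -213) = ((1 + 1) + 7)**2 + 10 = (2 + 7)**2 + 10 = 9**2 + 10 = 81 + 10 = 91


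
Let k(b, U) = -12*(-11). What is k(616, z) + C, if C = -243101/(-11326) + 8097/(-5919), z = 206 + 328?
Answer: 3398767535/22346198 ≈ 152.10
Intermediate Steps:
z = 534
k(b, U) = 132
C = 449069399/22346198 (C = -243101*(-1/11326) + 8097*(-1/5919) = 243101/11326 - 2699/1973 = 449069399/22346198 ≈ 20.096)
k(616, z) + C = 132 + 449069399/22346198 = 3398767535/22346198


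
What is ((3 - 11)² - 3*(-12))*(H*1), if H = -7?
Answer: -700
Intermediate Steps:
((3 - 11)² - 3*(-12))*(H*1) = ((3 - 11)² - 3*(-12))*(-7*1) = ((-8)² + 36)*(-7) = (64 + 36)*(-7) = 100*(-7) = -700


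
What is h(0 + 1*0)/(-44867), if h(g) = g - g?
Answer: 0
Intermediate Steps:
h(g) = 0
h(0 + 1*0)/(-44867) = 0/(-44867) = 0*(-1/44867) = 0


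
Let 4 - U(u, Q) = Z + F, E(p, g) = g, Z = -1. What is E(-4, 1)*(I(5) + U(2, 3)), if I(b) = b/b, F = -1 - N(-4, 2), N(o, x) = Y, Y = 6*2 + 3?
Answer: 22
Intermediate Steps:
Y = 15 (Y = 12 + 3 = 15)
N(o, x) = 15
F = -16 (F = -1 - 1*15 = -1 - 15 = -16)
U(u, Q) = 21 (U(u, Q) = 4 - (-1 - 16) = 4 - 1*(-17) = 4 + 17 = 21)
I(b) = 1
E(-4, 1)*(I(5) + U(2, 3)) = 1*(1 + 21) = 1*22 = 22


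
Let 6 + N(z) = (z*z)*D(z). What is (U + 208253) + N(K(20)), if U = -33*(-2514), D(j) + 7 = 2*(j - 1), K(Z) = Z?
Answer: 303609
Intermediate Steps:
D(j) = -9 + 2*j (D(j) = -7 + 2*(j - 1) = -7 + 2*(-1 + j) = -7 + (-2 + 2*j) = -9 + 2*j)
N(z) = -6 + z**2*(-9 + 2*z) (N(z) = -6 + (z*z)*(-9 + 2*z) = -6 + z**2*(-9 + 2*z))
U = 82962
(U + 208253) + N(K(20)) = (82962 + 208253) + (-6 + 20**2*(-9 + 2*20)) = 291215 + (-6 + 400*(-9 + 40)) = 291215 + (-6 + 400*31) = 291215 + (-6 + 12400) = 291215 + 12394 = 303609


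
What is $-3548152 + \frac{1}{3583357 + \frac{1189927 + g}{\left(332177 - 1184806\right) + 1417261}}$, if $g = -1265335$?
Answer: $- \frac{897362214975855525}{252909744277} \approx -3.5482 \cdot 10^{6}$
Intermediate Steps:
$-3548152 + \frac{1}{3583357 + \frac{1189927 + g}{\left(332177 - 1184806\right) + 1417261}} = -3548152 + \frac{1}{3583357 + \frac{1189927 - 1265335}{\left(332177 - 1184806\right) + 1417261}} = -3548152 + \frac{1}{3583357 - \frac{75408}{\left(332177 - 1184806\right) + 1417261}} = -3548152 + \frac{1}{3583357 - \frac{75408}{-852629 + 1417261}} = -3548152 + \frac{1}{3583357 - \frac{75408}{564632}} = -3548152 + \frac{1}{3583357 - \frac{9426}{70579}} = -3548152 + \frac{1}{\frac{252909744277}{70579}} = -3548152 + \frac{70579}{252909744277} = - \frac{897362214975855525}{252909744277}$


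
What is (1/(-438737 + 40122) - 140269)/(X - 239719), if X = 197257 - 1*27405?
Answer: 18637775812/9283344735 ≈ 2.0077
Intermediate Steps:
X = 169852 (X = 197257 - 27405 = 169852)
(1/(-438737 + 40122) - 140269)/(X - 239719) = (1/(-438737 + 40122) - 140269)/(169852 - 239719) = (1/(-398615) - 140269)/(-69867) = (-1/398615 - 140269)*(-1/69867) = -55913327436/398615*(-1/69867) = 18637775812/9283344735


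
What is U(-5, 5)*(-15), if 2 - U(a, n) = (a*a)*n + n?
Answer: 1920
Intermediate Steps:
U(a, n) = 2 - n - n*a² (U(a, n) = 2 - ((a*a)*n + n) = 2 - (a²*n + n) = 2 - (n*a² + n) = 2 - (n + n*a²) = 2 + (-n - n*a²) = 2 - n - n*a²)
U(-5, 5)*(-15) = (2 - 1*5 - 1*5*(-5)²)*(-15) = (2 - 5 - 1*5*25)*(-15) = (2 - 5 - 125)*(-15) = -128*(-15) = 1920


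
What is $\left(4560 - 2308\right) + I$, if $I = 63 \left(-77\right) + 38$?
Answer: $-2561$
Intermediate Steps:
$I = -4813$ ($I = -4851 + 38 = -4813$)
$\left(4560 - 2308\right) + I = \left(4560 - 2308\right) - 4813 = 2252 - 4813 = -2561$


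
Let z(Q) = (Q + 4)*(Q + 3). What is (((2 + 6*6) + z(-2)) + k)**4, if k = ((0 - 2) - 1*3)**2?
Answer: 17850625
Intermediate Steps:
z(Q) = (3 + Q)*(4 + Q) (z(Q) = (4 + Q)*(3 + Q) = (3 + Q)*(4 + Q))
k = 25 (k = (-2 - 3)**2 = (-5)**2 = 25)
(((2 + 6*6) + z(-2)) + k)**4 = (((2 + 6*6) + (12 + (-2)**2 + 7*(-2))) + 25)**4 = (((2 + 36) + (12 + 4 - 14)) + 25)**4 = ((38 + 2) + 25)**4 = (40 + 25)**4 = 65**4 = 17850625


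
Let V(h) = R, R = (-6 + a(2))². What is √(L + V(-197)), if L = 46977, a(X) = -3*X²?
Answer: √47301 ≈ 217.49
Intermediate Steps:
R = 324 (R = (-6 - 3*2²)² = (-6 - 3*4)² = (-6 - 12)² = (-18)² = 324)
V(h) = 324
√(L + V(-197)) = √(46977 + 324) = √47301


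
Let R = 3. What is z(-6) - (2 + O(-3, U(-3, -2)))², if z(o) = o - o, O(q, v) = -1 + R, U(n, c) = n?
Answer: -16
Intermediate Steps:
O(q, v) = 2 (O(q, v) = -1 + 3 = 2)
z(o) = 0
z(-6) - (2 + O(-3, U(-3, -2)))² = 0 - (2 + 2)² = 0 - 1*4² = 0 - 1*16 = 0 - 16 = -16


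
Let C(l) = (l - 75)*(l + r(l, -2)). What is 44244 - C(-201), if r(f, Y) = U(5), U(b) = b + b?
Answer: -8472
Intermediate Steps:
U(b) = 2*b
r(f, Y) = 10 (r(f, Y) = 2*5 = 10)
C(l) = (-75 + l)*(10 + l) (C(l) = (l - 75)*(l + 10) = (-75 + l)*(10 + l))
44244 - C(-201) = 44244 - (-750 + (-201)² - 65*(-201)) = 44244 - (-750 + 40401 + 13065) = 44244 - 1*52716 = 44244 - 52716 = -8472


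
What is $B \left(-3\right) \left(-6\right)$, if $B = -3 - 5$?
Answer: $-144$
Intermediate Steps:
$B = -8$ ($B = -3 - 5 = -8$)
$B \left(-3\right) \left(-6\right) = \left(-8\right) \left(-3\right) \left(-6\right) = 24 \left(-6\right) = -144$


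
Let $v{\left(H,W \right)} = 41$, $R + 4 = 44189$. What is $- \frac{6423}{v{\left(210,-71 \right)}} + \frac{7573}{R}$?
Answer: $- \frac{283489762}{1811585} \approx -156.49$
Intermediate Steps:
$R = 44185$ ($R = -4 + 44189 = 44185$)
$- \frac{6423}{v{\left(210,-71 \right)}} + \frac{7573}{R} = - \frac{6423}{41} + \frac{7573}{44185} = - \frac{283489762}{1811585}$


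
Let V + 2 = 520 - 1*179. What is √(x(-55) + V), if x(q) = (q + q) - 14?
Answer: √215 ≈ 14.663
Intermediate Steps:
V = 339 (V = -2 + (520 - 1*179) = -2 + (520 - 179) = -2 + 341 = 339)
x(q) = -14 + 2*q (x(q) = 2*q - 14 = -14 + 2*q)
√(x(-55) + V) = √((-14 + 2*(-55)) + 339) = √((-14 - 110) + 339) = √(-124 + 339) = √215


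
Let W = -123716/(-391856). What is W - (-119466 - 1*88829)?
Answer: 20405442309/97964 ≈ 2.0830e+5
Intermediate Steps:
W = 30929/97964 (W = -123716*(-1/391856) = 30929/97964 ≈ 0.31572)
W - (-119466 - 1*88829) = 30929/97964 - (-119466 - 1*88829) = 30929/97964 - (-119466 - 88829) = 30929/97964 - 1*(-208295) = 30929/97964 + 208295 = 20405442309/97964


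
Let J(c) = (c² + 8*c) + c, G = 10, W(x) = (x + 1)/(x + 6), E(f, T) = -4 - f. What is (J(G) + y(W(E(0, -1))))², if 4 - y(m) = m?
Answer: 152881/4 ≈ 38220.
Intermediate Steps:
W(x) = (1 + x)/(6 + x)
y(m) = 4 - m
J(c) = c² + 9*c
(J(G) + y(W(E(0, -1))))² = (10*(9 + 10) + (4 - (1 + (-4 - 1*0))/(6 + (-4 - 1*0))))² = (10*19 + (4 - (1 + (-4 + 0))/(6 + (-4 + 0))))² = (190 + (4 - (1 - 4)/(6 - 4)))² = (190 + (4 - (-3)/2))² = (190 + (4 - 1*(-3/2)))² = (190 + (4 + 3/2))² = (190 + 11/2)² = (391/2)² = 152881/4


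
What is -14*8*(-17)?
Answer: 1904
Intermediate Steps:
-14*8*(-17) = -112*(-17) = 1904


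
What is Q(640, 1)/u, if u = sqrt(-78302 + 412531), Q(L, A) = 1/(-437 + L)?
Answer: sqrt(6821)/9692641 ≈ 8.5208e-6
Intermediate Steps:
u = 7*sqrt(6821) (u = sqrt(334229) = 7*sqrt(6821) ≈ 578.13)
Q(640, 1)/u = 1/((-437 + 640)*((7*sqrt(6821)))) = (sqrt(6821)/47747)/203 = sqrt(6821)/9692641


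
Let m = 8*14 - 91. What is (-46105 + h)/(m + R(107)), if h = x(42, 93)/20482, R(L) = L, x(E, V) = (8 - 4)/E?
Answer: -2478846851/6881952 ≈ -360.20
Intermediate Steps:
m = 21 (m = 112 - 91 = 21)
x(E, V) = 4/E
h = 1/215061 (h = (4/42)/20482 = (4*(1/42))*(1/20482) = (2/21)*(1/20482) = 1/215061 ≈ 4.6498e-6)
(-46105 + h)/(m + R(107)) = (-46105 + 1/215061)/(21 + 107) = -9915387404/215061/128 = -9915387404/215061*1/128 = -2478846851/6881952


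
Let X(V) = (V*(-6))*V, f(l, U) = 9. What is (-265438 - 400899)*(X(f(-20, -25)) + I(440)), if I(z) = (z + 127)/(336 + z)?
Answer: 250921857753/776 ≈ 3.2335e+8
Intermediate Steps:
I(z) = (127 + z)/(336 + z)
X(V) = -6*V² (X(V) = (-6*V)*V = -6*V²)
(-265438 - 400899)*(X(f(-20, -25)) + I(440)) = (-265438 - 400899)*(-6*9² + (127 + 440)/(336 + 440)) = -666337*(-6*81 + 567/776) = -666337*(-486 + (1/776)*567) = -666337*(-486 + 567/776) = -666337*(-376569/776) = 250921857753/776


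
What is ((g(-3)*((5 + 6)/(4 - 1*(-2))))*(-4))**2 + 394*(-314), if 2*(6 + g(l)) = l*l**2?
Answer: -103267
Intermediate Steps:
g(l) = -6 + l**3/2 (g(l) = -6 + (l*l**2)/2 = -6 + l**3/2)
((g(-3)*((5 + 6)/(4 - 1*(-2))))*(-4))**2 + 394*(-314) = (((-6 + (1/2)*(-3)**3)*((5 + 6)/(4 - 1*(-2))))*(-4))**2 + 394*(-314) = (((-6 + (1/2)*(-27))*(11/(4 + 2)))*(-4))**2 - 123716 = (((-6 - 27/2)*(11/6))*(-4))**2 - 123716 = (-429/(2*6)*(-4))**2 - 123716 = (-39/2*11/6*(-4))**2 - 123716 = (-143/4*(-4))**2 - 123716 = 143**2 - 123716 = 20449 - 123716 = -103267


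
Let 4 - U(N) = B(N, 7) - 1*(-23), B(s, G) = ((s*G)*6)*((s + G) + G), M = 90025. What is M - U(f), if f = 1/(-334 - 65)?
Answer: 682612394/7581 ≈ 90043.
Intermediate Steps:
f = -1/399 (f = 1/(-399) = -1/399 ≈ -0.0025063)
B(s, G) = 6*G*s*(s + 2*G) (B(s, G) = ((G*s)*6)*((G + s) + G) = (6*G*s)*(s + 2*G) = 6*G*s*(s + 2*G))
U(N) = -19 - 42*N*(14 + N) (U(N) = 4 - (6*7*N*(N + 2*7) - 1*(-23)) = 4 - (6*7*N*(N + 14) + 23) = 4 - (6*7*N*(14 + N) + 23) = 4 - (42*N*(14 + N) + 23) = 4 - (23 + 42*N*(14 + N)) = 4 + (-23 - 42*N*(14 + N)) = -19 - 42*N*(14 + N))
M - U(f) = 90025 - (-19 - 42*(-1/399)*(14 - 1/399)) = 90025 - (-19 - 42*(-1/399)*5585/399) = 90025 - (-19 + 11170/7581) = 90025 - 1*(-132869/7581) = 90025 + 132869/7581 = 682612394/7581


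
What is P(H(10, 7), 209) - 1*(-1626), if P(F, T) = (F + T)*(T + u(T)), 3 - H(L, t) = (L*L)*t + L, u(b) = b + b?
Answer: -310620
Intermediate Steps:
u(b) = 2*b
H(L, t) = 3 - L - t*L² (H(L, t) = 3 - ((L*L)*t + L) = 3 - (L²*t + L) = 3 - (t*L² + L) = 3 - (L + t*L²) = 3 + (-L - t*L²) = 3 - L - t*L²)
P(F, T) = 3*T*(F + T) (P(F, T) = (F + T)*(T + 2*T) = (F + T)*(3*T) = 3*T*(F + T))
P(H(10, 7), 209) - 1*(-1626) = 3*209*((3 - 1*10 - 1*7*10²) + 209) - 1*(-1626) = 3*209*((3 - 10 - 1*7*100) + 209) + 1626 = 3*209*((3 - 10 - 700) + 209) + 1626 = 3*209*(-707 + 209) + 1626 = 3*209*(-498) + 1626 = -312246 + 1626 = -310620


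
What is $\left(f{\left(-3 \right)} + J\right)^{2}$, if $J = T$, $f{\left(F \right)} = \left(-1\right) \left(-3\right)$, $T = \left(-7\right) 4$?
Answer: $625$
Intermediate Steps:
$T = -28$
$f{\left(F \right)} = 3$
$J = -28$
$\left(f{\left(-3 \right)} + J\right)^{2} = \left(3 - 28\right)^{2} = \left(-25\right)^{2} = 625$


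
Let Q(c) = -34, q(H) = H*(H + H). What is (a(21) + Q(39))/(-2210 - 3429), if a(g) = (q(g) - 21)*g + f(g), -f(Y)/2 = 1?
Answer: -18045/5639 ≈ -3.2000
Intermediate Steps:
q(H) = 2*H² (q(H) = H*(2*H) = 2*H²)
f(Y) = -2 (f(Y) = -2*1 = -2)
a(g) = -2 + g*(-21 + 2*g²) (a(g) = (2*g² - 21)*g - 2 = (-21 + 2*g²)*g - 2 = g*(-21 + 2*g²) - 2 = -2 + g*(-21 + 2*g²))
(a(21) + Q(39))/(-2210 - 3429) = ((-2 - 21*21 + 2*21³) - 34)/(-2210 - 3429) = ((-2 - 441 + 2*9261) - 34)/(-5639) = ((-2 - 441 + 18522) - 34)*(-1/5639) = (18079 - 34)*(-1/5639) = 18045*(-1/5639) = -18045/5639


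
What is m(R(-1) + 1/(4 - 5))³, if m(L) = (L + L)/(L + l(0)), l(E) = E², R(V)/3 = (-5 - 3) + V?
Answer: 8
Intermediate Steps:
R(V) = -24 + 3*V (R(V) = 3*((-5 - 3) + V) = 3*(-8 + V) = -24 + 3*V)
m(L) = 2 (m(L) = (L + L)/(L + 0²) = (2*L)/(L + 0) = (2*L)/L = 2)
m(R(-1) + 1/(4 - 5))³ = 2³ = 8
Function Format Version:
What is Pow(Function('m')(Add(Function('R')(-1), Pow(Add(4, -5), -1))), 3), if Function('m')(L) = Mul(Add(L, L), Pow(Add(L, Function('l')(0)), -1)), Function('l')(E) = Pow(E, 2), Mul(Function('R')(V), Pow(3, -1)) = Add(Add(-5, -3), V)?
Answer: 8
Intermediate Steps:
Function('R')(V) = Add(-24, Mul(3, V)) (Function('R')(V) = Mul(3, Add(Add(-5, -3), V)) = Mul(3, Add(-8, V)) = Add(-24, Mul(3, V)))
Function('m')(L) = 2 (Function('m')(L) = Mul(Add(L, L), Pow(Add(L, Pow(0, 2)), -1)) = Mul(Mul(2, L), Pow(Add(L, 0), -1)) = Mul(Mul(2, L), Pow(L, -1)) = 2)
Pow(Function('m')(Add(Function('R')(-1), Pow(Add(4, -5), -1))), 3) = Pow(2, 3) = 8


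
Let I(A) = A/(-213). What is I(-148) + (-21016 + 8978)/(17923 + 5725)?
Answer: 467905/2518512 ≈ 0.18579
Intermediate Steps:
I(A) = -A/213 (I(A) = A*(-1/213) = -A/213)
I(-148) + (-21016 + 8978)/(17923 + 5725) = -1/213*(-148) + (-21016 + 8978)/(17923 + 5725) = 148/213 - 12038/23648 = 148/213 - 12038*1/23648 = 148/213 - 6019/11824 = 467905/2518512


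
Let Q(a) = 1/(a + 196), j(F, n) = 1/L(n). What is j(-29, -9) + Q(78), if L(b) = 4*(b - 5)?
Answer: -109/7672 ≈ -0.014208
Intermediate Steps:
L(b) = -20 + 4*b (L(b) = 4*(-5 + b) = -20 + 4*b)
j(F, n) = 1/(-20 + 4*n)
Q(a) = 1/(196 + a)
j(-29, -9) + Q(78) = 1/(4*(-5 - 9)) + 1/(196 + 78) = (¼)/(-14) + 1/274 = (¼)*(-1/14) + 1/274 = -1/56 + 1/274 = -109/7672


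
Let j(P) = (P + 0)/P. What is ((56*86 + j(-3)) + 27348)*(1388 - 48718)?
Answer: -1522369450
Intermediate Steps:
j(P) = 1 (j(P) = P/P = 1)
((56*86 + j(-3)) + 27348)*(1388 - 48718) = ((56*86 + 1) + 27348)*(1388 - 48718) = ((4816 + 1) + 27348)*(-47330) = (4817 + 27348)*(-47330) = 32165*(-47330) = -1522369450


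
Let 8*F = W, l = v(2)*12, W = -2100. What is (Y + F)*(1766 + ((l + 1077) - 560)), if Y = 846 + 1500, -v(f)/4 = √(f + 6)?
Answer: 9513261/2 - 200016*√2 ≈ 4.4738e+6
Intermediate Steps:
v(f) = -4*√(6 + f) (v(f) = -4*√(f + 6) = -4*√(6 + f))
l = -96*√2 (l = -4*√(6 + 2)*12 = -8*√2*12 = -96*√2 ≈ -135.76)
F = -525/2 (F = (⅛)*(-2100) = -525/2 ≈ -262.50)
Y = 2346
(Y + F)*(1766 + ((l + 1077) - 560)) = (2346 - 525/2)*(1766 + ((-96*√2 + 1077) - 560)) = 4167*(1766 + ((1077 - 96*√2) - 560))/2 = 4167*(1766 + (517 - 96*√2))/2 = 4167*(2283 - 96*√2)/2 = 9513261/2 - 200016*√2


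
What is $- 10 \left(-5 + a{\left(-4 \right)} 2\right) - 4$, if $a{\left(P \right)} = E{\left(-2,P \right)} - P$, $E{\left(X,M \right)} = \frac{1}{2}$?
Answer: $-44$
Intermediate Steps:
$E{\left(X,M \right)} = \frac{1}{2}$
$a{\left(P \right)} = \frac{1}{2} - P$
$- 10 \left(-5 + a{\left(-4 \right)} 2\right) - 4 = - 10 \left(-5 + \left(\frac{1}{2} - -4\right) 2\right) - 4 = - 10 \left(-5 + \left(\frac{1}{2} + 4\right) 2\right) - 4 = - 10 \left(-5 + \frac{9}{2} \cdot 2\right) - 4 = - 10 \left(-5 + 9\right) - 4 = \left(-10\right) 4 - 4 = -40 - 4 = -44$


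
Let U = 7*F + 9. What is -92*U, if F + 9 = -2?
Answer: 6256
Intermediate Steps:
F = -11 (F = -9 - 2 = -11)
U = -68 (U = 7*(-11) + 9 = -77 + 9 = -68)
-92*U = -92*(-68) = 6256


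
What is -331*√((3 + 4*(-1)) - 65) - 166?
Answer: -166 - 331*I*√66 ≈ -166.0 - 2689.1*I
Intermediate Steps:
-331*√((3 + 4*(-1)) - 65) - 166 = -331*√((3 - 4) - 65) - 166 = -331*√(-1 - 65) - 166 = -331*I*√66 - 166 = -166 - 331*I*√66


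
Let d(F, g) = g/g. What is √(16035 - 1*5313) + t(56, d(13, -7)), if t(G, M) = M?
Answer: 1 + √10722 ≈ 104.55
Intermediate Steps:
d(F, g) = 1
√(16035 - 1*5313) + t(56, d(13, -7)) = √(16035 - 1*5313) + 1 = √(16035 - 5313) + 1 = √10722 + 1 = 1 + √10722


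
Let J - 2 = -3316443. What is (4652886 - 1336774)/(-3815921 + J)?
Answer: -1658056/3566181 ≈ -0.46494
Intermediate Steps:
J = -3316441 (J = 2 - 3316443 = -3316441)
(4652886 - 1336774)/(-3815921 + J) = (4652886 - 1336774)/(-3815921 - 3316441) = 3316112/(-7132362) = 3316112*(-1/7132362) = -1658056/3566181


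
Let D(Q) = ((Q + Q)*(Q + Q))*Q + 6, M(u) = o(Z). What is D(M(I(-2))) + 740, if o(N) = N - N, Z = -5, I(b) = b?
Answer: 746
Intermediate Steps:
o(N) = 0
M(u) = 0
D(Q) = 6 + 4*Q³ (D(Q) = ((2*Q)*(2*Q))*Q + 6 = (4*Q²)*Q + 6 = 4*Q³ + 6 = 6 + 4*Q³)
D(M(I(-2))) + 740 = (6 + 4*0³) + 740 = (6 + 4*0) + 740 = (6 + 0) + 740 = 6 + 740 = 746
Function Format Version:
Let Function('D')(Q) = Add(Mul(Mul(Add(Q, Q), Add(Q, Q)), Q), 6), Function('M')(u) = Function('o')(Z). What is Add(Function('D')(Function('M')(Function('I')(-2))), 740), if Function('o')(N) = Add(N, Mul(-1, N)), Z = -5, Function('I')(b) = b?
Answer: 746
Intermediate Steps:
Function('o')(N) = 0
Function('M')(u) = 0
Function('D')(Q) = Add(6, Mul(4, Pow(Q, 3))) (Function('D')(Q) = Add(Mul(Mul(Mul(2, Q), Mul(2, Q)), Q), 6) = Add(Mul(Mul(4, Pow(Q, 2)), Q), 6) = Add(Mul(4, Pow(Q, 3)), 6) = Add(6, Mul(4, Pow(Q, 3))))
Add(Function('D')(Function('M')(Function('I')(-2))), 740) = Add(Add(6, Mul(4, Pow(0, 3))), 740) = Add(Add(6, Mul(4, 0)), 740) = Add(Add(6, 0), 740) = Add(6, 740) = 746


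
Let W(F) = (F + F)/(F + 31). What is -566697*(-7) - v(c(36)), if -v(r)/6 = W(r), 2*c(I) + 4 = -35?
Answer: 91237749/23 ≈ 3.9669e+6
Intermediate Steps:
c(I) = -39/2 (c(I) = -2 + (½)*(-35) = -2 - 35/2 = -39/2)
W(F) = 2*F/(31 + F) (W(F) = (2*F)/(31 + F) = 2*F/(31 + F))
v(r) = -12*r/(31 + r)
-566697*(-7) - v(c(36)) = -566697*(-7) - (-12)*(-39)/(2*(31 - 39/2)) = 3966879 - (-12)*(-39)/(2*23/2) = 3966879 - (-12)*(-39)*2/(2*23) = 3966879 - 1*468/23 = 3966879 - 468/23 = 91237749/23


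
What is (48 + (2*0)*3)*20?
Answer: 960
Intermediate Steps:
(48 + (2*0)*3)*20 = (48 + 0*3)*20 = (48 + 0)*20 = 48*20 = 960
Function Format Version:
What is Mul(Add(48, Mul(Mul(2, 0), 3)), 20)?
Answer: 960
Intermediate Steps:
Mul(Add(48, Mul(Mul(2, 0), 3)), 20) = Mul(Add(48, Mul(0, 3)), 20) = Mul(Add(48, 0), 20) = Mul(48, 20) = 960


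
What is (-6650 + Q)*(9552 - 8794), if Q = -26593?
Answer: -25198194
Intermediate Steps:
(-6650 + Q)*(9552 - 8794) = (-6650 - 26593)*(9552 - 8794) = -33243*758 = -25198194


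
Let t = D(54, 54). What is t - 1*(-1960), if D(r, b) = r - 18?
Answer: 1996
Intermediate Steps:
D(r, b) = -18 + r
t = 36 (t = -18 + 54 = 36)
t - 1*(-1960) = 36 - 1*(-1960) = 36 + 1960 = 1996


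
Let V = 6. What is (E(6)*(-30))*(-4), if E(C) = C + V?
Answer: 1440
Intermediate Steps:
E(C) = 6 + C (E(C) = C + 6 = 6 + C)
(E(6)*(-30))*(-4) = ((6 + 6)*(-30))*(-4) = (12*(-30))*(-4) = -360*(-4) = 1440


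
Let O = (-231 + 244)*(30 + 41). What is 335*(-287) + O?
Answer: -95222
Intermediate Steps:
O = 923 (O = 13*71 = 923)
335*(-287) + O = 335*(-287) + 923 = -96145 + 923 = -95222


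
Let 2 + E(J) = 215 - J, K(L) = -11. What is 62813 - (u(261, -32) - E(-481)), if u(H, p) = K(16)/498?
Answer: 31626497/498 ≈ 63507.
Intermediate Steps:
u(H, p) = -11/498
E(J) = 213 - J (E(J) = -2 + (215 - J) = 213 - J)
62813 - (u(261, -32) - E(-481)) = 62813 - (-11/498 - (213 - 1*(-481))) = 62813 - (-11/498 - (213 + 481)) = 62813 - (-11/498 - 1*694) = 62813 - (-11/498 - 694) = 62813 - 1*(-345623/498) = 62813 + 345623/498 = 31626497/498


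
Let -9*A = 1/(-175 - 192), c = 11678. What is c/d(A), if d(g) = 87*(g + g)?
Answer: 6428739/29 ≈ 2.2168e+5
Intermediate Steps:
A = 1/3303 (A = -1/(9*(-175 - 192)) = -1/9/(-367) = -1/9*(-1/367) = 1/3303 ≈ 0.00030276)
d(g) = 174*g (d(g) = 87*(2*g) = 174*g)
c/d(A) = 11678/((174*(1/3303))) = 11678/(58/1101) = 11678*(1101/58) = 6428739/29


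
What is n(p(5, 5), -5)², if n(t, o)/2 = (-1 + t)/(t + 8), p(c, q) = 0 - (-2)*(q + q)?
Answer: 361/196 ≈ 1.8418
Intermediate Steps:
p(c, q) = 4*q (p(c, q) = 0 - (-2)*2*q = 0 - (-4)*q = 0 + 4*q = 4*q)
n(t, o) = 2*(-1 + t)/(8 + t) (n(t, o) = 2*((-1 + t)/(t + 8)) = 2*((-1 + t)/(8 + t)) = 2*(-1 + t)/(8 + t))
n(p(5, 5), -5)² = (2*(-1 + 4*5)/(8 + 4*5))² = (2*(-1 + 20)/(8 + 20))² = (2*19/28)² = (2*(1/28)*19)² = (19/14)² = 361/196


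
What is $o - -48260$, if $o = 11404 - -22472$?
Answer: $82136$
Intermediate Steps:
$o = 33876$ ($o = 11404 + 22472 = 33876$)
$o - -48260 = 33876 - -48260 = 33876 + 48260 = 82136$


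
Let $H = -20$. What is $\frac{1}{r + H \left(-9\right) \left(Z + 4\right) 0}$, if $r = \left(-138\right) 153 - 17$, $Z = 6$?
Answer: $- \frac{1}{21131} \approx -4.7324 \cdot 10^{-5}$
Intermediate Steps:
$r = -21131$ ($r = -21114 - 17 = -21131$)
$\frac{1}{r + H \left(-9\right) \left(Z + 4\right) 0} = \frac{1}{-21131 + \left(-20\right) \left(-9\right) \left(6 + 4\right) 0} = \frac{1}{-21131 + 180 \cdot 10 \cdot 0} = \frac{1}{-21131 + 180 \cdot 0} = \frac{1}{-21131 + 0} = \frac{1}{-21131} = - \frac{1}{21131}$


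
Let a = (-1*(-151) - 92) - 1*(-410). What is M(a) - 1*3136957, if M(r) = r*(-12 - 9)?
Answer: -3146806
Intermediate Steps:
a = 469 (a = (151 - 92) + 410 = 59 + 410 = 469)
M(r) = -21*r (M(r) = r*(-21) = -21*r)
M(a) - 1*3136957 = -21*469 - 1*3136957 = -9849 - 3136957 = -3146806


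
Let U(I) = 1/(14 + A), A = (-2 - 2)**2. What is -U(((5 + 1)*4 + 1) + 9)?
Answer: -1/30 ≈ -0.033333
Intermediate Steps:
A = 16 (A = (-4)**2 = 16)
U(I) = 1/30 (U(I) = 1/(14 + 16) = 1/30)
-U(((5 + 1)*4 + 1) + 9) = -1*1/30 = -1/30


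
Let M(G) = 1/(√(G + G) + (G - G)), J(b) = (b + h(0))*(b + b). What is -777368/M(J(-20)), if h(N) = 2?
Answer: -9328416*√10 ≈ -2.9499e+7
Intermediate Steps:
J(b) = 2*b*(2 + b) (J(b) = (b + 2)*(b + b) = (2 + b)*(2*b) = 2*b*(2 + b))
M(G) = √2/(2*√G) (M(G) = 1/(√(2*G) + 0) = 1/(√2*√G + 0) = 1/(√2*√G) = √2/(2*√G))
-777368/M(J(-20)) = -777368*12*√10 = -9328416*√10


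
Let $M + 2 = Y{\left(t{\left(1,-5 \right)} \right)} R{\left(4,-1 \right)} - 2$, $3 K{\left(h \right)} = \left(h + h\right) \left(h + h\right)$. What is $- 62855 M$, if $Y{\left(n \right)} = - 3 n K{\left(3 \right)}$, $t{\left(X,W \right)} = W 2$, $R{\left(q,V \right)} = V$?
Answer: $22879220$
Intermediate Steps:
$t{\left(X,W \right)} = 2 W$
$K{\left(h \right)} = \frac{4 h^{2}}{3}$ ($K{\left(h \right)} = \frac{\left(h + h\right) \left(h + h\right)}{3} = \frac{2 h 2 h}{3} = \frac{4 h^{2}}{3}$)
$Y{\left(n \right)} = - 36 n$ ($Y{\left(n \right)} = - 3 n \frac{4 \cdot 3^{2}}{3} = - 3 n \frac{4}{3} \cdot 9 = - 3 n 12 = - 36 n$)
$M = -364$ ($M = -2 + \left(- 36 \cdot 2 \left(-5\right) \left(-1\right) - 2\right) = -2 + \left(\left(-36\right) \left(-10\right) \left(-1\right) - 2\right) = -2 + \left(360 \left(-1\right) - 2\right) = -2 - 362 = -364$)
$- 62855 M = \left(-62855\right) \left(-364\right) = 22879220$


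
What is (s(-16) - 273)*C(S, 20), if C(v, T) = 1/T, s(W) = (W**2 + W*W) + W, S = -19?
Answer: 223/20 ≈ 11.150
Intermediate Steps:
s(W) = W + 2*W**2 (s(W) = (W**2 + W**2) + W = 2*W**2 + W = W + 2*W**2)
(s(-16) - 273)*C(S, 20) = (-16*(1 + 2*(-16)) - 273)/20 = (-16*(1 - 32) - 273)*(1/20) = (-16*(-31) - 273)*(1/20) = (496 - 273)*(1/20) = 223*(1/20) = 223/20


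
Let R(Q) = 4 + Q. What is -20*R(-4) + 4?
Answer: 4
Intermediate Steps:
-20*R(-4) + 4 = -20*(4 - 4) + 4 = -20*0 + 4 = 0 + 4 = 4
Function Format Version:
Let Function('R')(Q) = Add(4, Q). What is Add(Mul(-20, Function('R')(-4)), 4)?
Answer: 4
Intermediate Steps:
Add(Mul(-20, Function('R')(-4)), 4) = Add(Mul(-20, Add(4, -4)), 4) = Add(Mul(-20, 0), 4) = Add(0, 4) = 4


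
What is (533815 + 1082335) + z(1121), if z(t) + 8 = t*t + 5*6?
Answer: 2872813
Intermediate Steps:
z(t) = 22 + t² (z(t) = -8 + (t*t + 5*6) = -8 + (t² + 30) = -8 + (30 + t²) = 22 + t²)
(533815 + 1082335) + z(1121) = (533815 + 1082335) + (22 + 1121²) = 1616150 + (22 + 1256641) = 1616150 + 1256663 = 2872813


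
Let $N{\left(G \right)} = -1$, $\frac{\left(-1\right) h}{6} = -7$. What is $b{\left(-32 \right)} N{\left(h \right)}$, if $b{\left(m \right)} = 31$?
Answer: $-31$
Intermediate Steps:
$h = 42$ ($h = \left(-6\right) \left(-7\right) = 42$)
$b{\left(-32 \right)} N{\left(h \right)} = 31 \left(-1\right) = -31$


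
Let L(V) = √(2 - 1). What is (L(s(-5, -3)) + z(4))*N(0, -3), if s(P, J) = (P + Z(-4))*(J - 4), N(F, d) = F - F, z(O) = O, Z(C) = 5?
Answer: 0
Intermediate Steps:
N(F, d) = 0
s(P, J) = (-4 + J)*(5 + P) (s(P, J) = (P + 5)*(J - 4) = (5 + P)*(-4 + J) = (-4 + J)*(5 + P))
L(V) = 1 (L(V) = √1 = 1)
(L(s(-5, -3)) + z(4))*N(0, -3) = (1 + 4)*0 = 5*0 = 0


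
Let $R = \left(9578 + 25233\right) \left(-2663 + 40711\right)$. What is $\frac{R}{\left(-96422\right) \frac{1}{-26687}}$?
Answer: $\frac{17673318010768}{48211} \approx 3.6658 \cdot 10^{8}$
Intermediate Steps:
$R = 1324488928$ ($R = 34811 \cdot 38048 = 1324488928$)
$\frac{R}{\left(-96422\right) \frac{1}{-26687}} = \frac{1324488928}{\left(-96422\right) \frac{1}{-26687}} = \frac{1324488928}{\left(-96422\right) \left(- \frac{1}{26687}\right)} = \frac{1324488928}{\frac{96422}{26687}} = 1324488928 \cdot \frac{26687}{96422} = \frac{17673318010768}{48211}$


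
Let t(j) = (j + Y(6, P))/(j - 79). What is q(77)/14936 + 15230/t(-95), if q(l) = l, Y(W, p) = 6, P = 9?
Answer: 39580705573/1329304 ≈ 29776.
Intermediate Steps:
t(j) = (6 + j)/(-79 + j) (t(j) = (j + 6)/(j - 79) = (6 + j)/(-79 + j))
q(77)/14936 + 15230/t(-95) = 77/14936 + 15230/(((6 - 95)/(-79 - 95))) = 77*(1/14936) + 15230/((-89/(-174))) = 77/14936 + 15230/((-1/174*(-89))) = 77/14936 + 15230/(89/174) = 77/14936 + 15230*(174/89) = 77/14936 + 2650020/89 = 39580705573/1329304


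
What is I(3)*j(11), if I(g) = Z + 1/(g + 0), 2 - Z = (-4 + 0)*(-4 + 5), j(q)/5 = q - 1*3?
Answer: 760/3 ≈ 253.33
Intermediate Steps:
j(q) = -15 + 5*q (j(q) = 5*(q - 1*3) = 5*(q - 3) = 5*(-3 + q) = -15 + 5*q)
Z = 6 (Z = 2 - (-4 + 0)*(-4 + 5) = 2 - (-4) = 2 - 1*(-4) = 2 + 4 = 6)
I(g) = 6 + 1/g (I(g) = 6 + 1/(g + 0) = 6 + 1/g)
I(3)*j(11) = (6 + 1/3)*(-15 + 5*11) = (6 + 1/3)*(-15 + 55) = (19/3)*40 = 760/3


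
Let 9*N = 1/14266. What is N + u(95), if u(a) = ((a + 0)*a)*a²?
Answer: 10457771546251/128394 ≈ 8.1451e+7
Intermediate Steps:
u(a) = a⁴ (u(a) = (a*a)*a² = a²*a² = a⁴)
N = 1/128394 (N = (⅑)/14266 = (⅑)*(1/14266) = 1/128394 ≈ 7.7885e-6)
N + u(95) = 1/128394 + 95⁴ = 1/128394 + 81450625 = 10457771546251/128394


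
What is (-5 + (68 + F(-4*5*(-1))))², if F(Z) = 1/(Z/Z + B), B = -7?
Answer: 142129/36 ≈ 3948.0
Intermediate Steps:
F(Z) = -⅙ (F(Z) = 1/(Z/Z - 7) = 1/(1 - 7) = 1/(-6) = -⅙)
(-5 + (68 + F(-4*5*(-1))))² = (-5 + (68 - ⅙))² = (-5 + 407/6)² = (377/6)² = 142129/36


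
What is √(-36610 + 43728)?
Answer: √7118 ≈ 84.368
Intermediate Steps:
√(-36610 + 43728) = √7118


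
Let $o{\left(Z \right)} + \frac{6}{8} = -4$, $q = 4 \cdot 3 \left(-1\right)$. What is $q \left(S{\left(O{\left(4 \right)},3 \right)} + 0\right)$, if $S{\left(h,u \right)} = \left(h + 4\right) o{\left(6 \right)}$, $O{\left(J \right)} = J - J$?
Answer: $228$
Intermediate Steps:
$q = -12$ ($q = 12 \left(-1\right) = -12$)
$o{\left(Z \right)} = - \frac{19}{4}$ ($o{\left(Z \right)} = - \frac{3}{4} - 4 = - \frac{19}{4}$)
$O{\left(J \right)} = 0$
$S{\left(h,u \right)} = -19 - \frac{19 h}{4}$ ($S{\left(h,u \right)} = \left(h + 4\right) \left(- \frac{19}{4}\right) = \left(4 + h\right) \left(- \frac{19}{4}\right) = -19 - \frac{19 h}{4}$)
$q \left(S{\left(O{\left(4 \right)},3 \right)} + 0\right) = - 12 \left(\left(-19 - 0\right) + 0\right) = - 12 \left(\left(-19 + 0\right) + 0\right) = - 12 \left(-19 + 0\right) = \left(-12\right) \left(-19\right) = 228$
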